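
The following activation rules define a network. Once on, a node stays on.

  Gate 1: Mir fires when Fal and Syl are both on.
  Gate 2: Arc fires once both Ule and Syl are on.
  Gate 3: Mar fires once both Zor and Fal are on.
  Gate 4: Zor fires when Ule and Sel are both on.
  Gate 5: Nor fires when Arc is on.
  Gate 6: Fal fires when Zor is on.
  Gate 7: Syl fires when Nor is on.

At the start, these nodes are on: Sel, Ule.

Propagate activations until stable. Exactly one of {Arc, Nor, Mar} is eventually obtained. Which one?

Mar

Ule and Sel are on, so Zor fires (Gate 4).
Gate 6: Zor on → Fal on.
Gate 3: Zor and Fal on → Mar on.
Nor would need Arc (Gate 5), but Arc never turns on. Arc would need Ule and Syl (Gate 2), but Syl never turns on.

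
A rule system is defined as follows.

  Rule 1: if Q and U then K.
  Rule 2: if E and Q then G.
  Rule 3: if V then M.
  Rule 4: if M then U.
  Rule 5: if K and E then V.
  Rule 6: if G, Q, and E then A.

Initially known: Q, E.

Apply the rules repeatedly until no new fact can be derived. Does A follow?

From E and Q, Rule 2 gives G.
From G, Q, and E, Rule 6 gives A.

Yes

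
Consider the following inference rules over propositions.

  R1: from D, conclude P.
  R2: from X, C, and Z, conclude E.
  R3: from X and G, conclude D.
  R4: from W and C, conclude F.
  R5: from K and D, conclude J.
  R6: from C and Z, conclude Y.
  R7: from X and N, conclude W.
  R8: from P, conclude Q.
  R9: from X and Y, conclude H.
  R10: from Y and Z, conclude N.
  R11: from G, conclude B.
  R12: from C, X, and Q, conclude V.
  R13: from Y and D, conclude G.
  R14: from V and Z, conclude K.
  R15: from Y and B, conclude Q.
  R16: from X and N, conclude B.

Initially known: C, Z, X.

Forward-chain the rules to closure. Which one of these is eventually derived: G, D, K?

K

From C and Z, R6 gives Y.
Y and Z hold, so N follows (R10).
From X and N, R16 gives B.
From Y and B, R15 gives Q.
From C, X, and Q, R12 gives V.
From V and Z, R14 gives K.
D would need X and G (R3), but G is never established. G would need Y and D (R13), but D is never established.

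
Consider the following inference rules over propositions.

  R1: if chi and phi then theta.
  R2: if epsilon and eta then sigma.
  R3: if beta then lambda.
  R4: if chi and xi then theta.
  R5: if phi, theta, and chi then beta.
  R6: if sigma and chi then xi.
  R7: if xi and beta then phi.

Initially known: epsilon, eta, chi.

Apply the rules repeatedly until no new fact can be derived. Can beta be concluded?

No

beta would need phi, theta, and chi (R5), but phi is never established.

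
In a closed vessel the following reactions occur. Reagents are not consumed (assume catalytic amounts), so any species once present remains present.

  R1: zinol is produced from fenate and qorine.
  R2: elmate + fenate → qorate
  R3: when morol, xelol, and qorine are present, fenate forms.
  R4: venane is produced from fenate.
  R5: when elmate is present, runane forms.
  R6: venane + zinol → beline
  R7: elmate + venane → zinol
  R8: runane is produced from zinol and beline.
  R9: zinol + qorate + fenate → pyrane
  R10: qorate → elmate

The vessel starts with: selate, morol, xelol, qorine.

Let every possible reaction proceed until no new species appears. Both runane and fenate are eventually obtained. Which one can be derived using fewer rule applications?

fenate: morol, xelol, and qorine present → fenate forms (R3). [1 rule application]
runane: morol, xelol, and qorine present → fenate forms (R3). fenate and qorine present → zinol forms (R1). fenate present → venane forms (R4). venane and zinol present → beline forms (R6). zinol and beline present → runane forms (R8). [5 rule applications]
fenate needs fewer.

fenate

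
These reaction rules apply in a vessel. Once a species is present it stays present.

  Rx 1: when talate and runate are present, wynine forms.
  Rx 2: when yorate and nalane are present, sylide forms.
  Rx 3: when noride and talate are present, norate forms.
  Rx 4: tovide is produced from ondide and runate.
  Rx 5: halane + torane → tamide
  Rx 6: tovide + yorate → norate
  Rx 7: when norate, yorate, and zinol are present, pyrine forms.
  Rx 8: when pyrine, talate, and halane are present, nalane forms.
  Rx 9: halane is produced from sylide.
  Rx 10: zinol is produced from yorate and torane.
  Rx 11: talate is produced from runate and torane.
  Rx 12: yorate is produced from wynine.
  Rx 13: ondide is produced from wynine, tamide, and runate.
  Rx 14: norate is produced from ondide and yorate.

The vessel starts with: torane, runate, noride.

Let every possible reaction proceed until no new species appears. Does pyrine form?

Yes

runate and torane present → talate forms (Rx 11).
talate and runate present → wynine forms (Rx 1).
noride and talate present → norate forms (Rx 3).
wynine present → yorate forms (Rx 12).
yorate and torane present → zinol forms (Rx 10).
norate, yorate, and zinol present → pyrine forms (Rx 7).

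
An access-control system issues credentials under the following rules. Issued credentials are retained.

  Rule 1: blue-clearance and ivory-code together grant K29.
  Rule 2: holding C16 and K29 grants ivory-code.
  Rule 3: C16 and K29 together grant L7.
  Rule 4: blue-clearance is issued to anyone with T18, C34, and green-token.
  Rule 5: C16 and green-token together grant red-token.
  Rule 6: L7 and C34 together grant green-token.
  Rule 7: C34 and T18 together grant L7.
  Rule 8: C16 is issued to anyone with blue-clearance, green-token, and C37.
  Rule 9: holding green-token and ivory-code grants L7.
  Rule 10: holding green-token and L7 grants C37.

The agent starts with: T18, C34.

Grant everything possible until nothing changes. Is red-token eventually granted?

Holding C34 and T18 grants L7 (Rule 7).
Holding L7 and C34 grants green-token (Rule 6).
Holding T18, C34, and green-token grants blue-clearance (Rule 4).
Holding green-token and L7 grants C37 (Rule 10).
Holding blue-clearance, green-token, and C37 grants C16 (Rule 8).
Holding C16 and green-token grants red-token (Rule 5).

Yes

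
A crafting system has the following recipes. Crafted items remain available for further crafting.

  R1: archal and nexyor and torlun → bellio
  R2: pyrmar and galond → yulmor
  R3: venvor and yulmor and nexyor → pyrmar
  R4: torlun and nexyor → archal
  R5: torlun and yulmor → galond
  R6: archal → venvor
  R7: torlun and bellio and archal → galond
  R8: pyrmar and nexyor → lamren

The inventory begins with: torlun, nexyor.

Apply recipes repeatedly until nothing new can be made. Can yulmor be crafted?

yulmor would need pyrmar and galond (R2), but pyrmar is never obtained.

No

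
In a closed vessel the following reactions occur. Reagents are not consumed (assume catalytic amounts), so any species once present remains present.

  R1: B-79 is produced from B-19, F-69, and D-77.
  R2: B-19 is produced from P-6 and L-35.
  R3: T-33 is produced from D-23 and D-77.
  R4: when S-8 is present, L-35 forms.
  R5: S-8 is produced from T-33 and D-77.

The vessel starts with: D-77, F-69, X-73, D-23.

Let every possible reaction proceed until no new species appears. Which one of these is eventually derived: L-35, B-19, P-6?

L-35

D-23 and D-77 present → T-33 forms (R3).
T-33 and D-77 present → S-8 forms (R5).
S-8 present → L-35 forms (R4).
B-19 would need P-6 and L-35 (R2), but P-6 never forms. No rule produces P-6, and it is not given.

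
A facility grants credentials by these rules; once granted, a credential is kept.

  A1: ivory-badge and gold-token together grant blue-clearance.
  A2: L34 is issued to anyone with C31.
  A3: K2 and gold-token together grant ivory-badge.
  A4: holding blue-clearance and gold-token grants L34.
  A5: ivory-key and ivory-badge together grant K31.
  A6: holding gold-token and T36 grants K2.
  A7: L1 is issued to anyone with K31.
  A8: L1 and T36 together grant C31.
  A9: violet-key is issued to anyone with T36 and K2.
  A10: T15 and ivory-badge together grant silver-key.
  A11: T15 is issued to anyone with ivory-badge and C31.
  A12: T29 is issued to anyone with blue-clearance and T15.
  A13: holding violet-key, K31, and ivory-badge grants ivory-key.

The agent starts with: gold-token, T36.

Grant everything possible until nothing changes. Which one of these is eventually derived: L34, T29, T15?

L34

Holding gold-token and T36 grants K2 (A6).
Holding K2 and gold-token grants ivory-badge (A3).
Holding ivory-badge and gold-token grants blue-clearance (A1).
Holding blue-clearance and gold-token grants L34 (A4).
T15 would need ivory-badge and C31 (A11), but C31 is never granted. T29 would need blue-clearance and T15 (A12), but T15 is never granted.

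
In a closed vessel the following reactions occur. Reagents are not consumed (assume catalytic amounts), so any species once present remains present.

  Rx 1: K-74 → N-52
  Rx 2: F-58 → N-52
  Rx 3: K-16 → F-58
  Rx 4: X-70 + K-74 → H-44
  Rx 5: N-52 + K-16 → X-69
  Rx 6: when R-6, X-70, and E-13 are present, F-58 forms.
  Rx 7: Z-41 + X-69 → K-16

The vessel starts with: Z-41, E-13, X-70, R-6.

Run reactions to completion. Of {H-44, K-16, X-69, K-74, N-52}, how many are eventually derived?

1

R-6, X-70, and E-13 present → F-58 forms (Rx 6).
F-58 present → N-52 forms (Rx 2).
H-44 would need X-70 and K-74 (Rx 4), but K-74 never forms.
K-16 would need Z-41 and X-69 (Rx 7), but X-69 never forms.
X-69 would need N-52 and K-16 (Rx 5), but K-16 never forms.
No rule produces K-74, and it is not given.
N-52: reached.
Reached: N-52 — 1 of the 5.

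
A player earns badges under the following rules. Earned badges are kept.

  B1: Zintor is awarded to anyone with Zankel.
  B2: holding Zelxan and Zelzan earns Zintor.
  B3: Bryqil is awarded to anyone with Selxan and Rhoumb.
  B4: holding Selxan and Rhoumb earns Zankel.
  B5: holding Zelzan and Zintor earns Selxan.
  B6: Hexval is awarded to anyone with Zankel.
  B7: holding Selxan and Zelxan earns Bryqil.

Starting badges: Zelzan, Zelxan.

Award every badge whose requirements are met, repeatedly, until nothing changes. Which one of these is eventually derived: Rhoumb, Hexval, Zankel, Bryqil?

Bryqil

With Zelxan and Zelzan, Zintor is earned (B2).
With Zelzan and Zintor, Selxan is earned (B5).
With Selxan and Zelxan, Bryqil is earned (B7).
Hexval would need Zankel (B6), but Zankel is never earned. Zankel would need Selxan and Rhoumb (B4), but Rhoumb is never earned. No rule produces Rhoumb, and it is not given.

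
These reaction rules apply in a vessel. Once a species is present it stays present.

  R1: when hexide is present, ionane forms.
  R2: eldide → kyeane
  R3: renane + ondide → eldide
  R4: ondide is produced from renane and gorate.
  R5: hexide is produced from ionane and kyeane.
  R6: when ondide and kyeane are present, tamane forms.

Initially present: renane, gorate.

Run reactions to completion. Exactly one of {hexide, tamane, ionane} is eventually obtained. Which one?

tamane

renane and gorate present → ondide forms (R4).
renane and ondide present → eldide forms (R3).
eldide present → kyeane forms (R2).
ondide and kyeane present → tamane forms (R6).
hexide would need ionane and kyeane (R5), but ionane never forms. ionane would need hexide (R1), but hexide never forms.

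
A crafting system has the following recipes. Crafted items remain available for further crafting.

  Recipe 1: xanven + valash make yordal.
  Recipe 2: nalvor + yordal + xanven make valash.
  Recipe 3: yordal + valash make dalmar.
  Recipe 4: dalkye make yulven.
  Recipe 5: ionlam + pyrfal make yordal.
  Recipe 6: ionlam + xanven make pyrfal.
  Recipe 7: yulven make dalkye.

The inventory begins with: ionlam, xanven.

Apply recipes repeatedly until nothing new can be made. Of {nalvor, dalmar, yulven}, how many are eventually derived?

No rule produces nalvor, and it is not given.
dalmar would need yordal and valash (Recipe 3), but valash is never obtained.
yulven would need dalkye (Recipe 4), but dalkye is never obtained.
None of the 3 are reached.

0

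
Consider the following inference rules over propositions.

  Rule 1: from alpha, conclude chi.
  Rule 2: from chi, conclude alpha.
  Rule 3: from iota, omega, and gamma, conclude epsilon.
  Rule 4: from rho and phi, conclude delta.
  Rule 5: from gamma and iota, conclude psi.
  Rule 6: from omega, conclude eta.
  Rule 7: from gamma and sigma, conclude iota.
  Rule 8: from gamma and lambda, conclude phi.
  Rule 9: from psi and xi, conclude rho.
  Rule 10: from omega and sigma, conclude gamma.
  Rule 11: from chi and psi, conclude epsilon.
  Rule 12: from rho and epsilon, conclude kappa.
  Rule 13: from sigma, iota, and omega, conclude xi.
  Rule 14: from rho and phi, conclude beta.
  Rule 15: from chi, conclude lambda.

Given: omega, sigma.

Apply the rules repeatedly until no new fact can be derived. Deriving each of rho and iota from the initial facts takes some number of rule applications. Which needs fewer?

iota: From omega and sigma, Rule 10 gives gamma. From gamma and sigma, Rule 7 gives iota. [2 rule applications]
rho: omega and sigma hold, so gamma follows (Rule 10). gamma and sigma hold, so iota follows (Rule 7). From gamma and iota, Rule 5 gives psi. From sigma, iota, and omega, Rule 13 gives xi. From psi and xi, Rule 9 gives rho. [5 rule applications]
iota needs fewer.

iota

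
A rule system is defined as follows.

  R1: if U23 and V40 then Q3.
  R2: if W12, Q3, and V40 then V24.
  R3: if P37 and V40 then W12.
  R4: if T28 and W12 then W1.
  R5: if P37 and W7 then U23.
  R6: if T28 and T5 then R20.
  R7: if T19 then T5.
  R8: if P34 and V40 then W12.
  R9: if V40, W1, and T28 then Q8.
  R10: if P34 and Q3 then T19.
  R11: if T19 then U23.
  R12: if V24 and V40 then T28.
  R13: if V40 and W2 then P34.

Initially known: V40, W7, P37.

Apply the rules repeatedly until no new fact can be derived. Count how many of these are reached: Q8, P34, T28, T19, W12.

3

P37 and V40 hold, so W12 follows (R3).
P37 and W7 hold, so U23 follows (R5).
From U23 and V40, R1 gives Q3.
W12, Q3, and V40 hold, so V24 follows (R2).
V24 and V40 hold, so T28 follows (R12).
From T28 and W12, R4 gives W1.
From V40, W1, and T28, R9 gives Q8.
Q8: reached.
P34 would need V40 and W2 (R13), but W2 is never established.
T28: reached.
T19 would need P34 and Q3 (R10), but P34 is never established.
W12: reached.
Reached: Q8, T28, and W12 — 3 of the 5.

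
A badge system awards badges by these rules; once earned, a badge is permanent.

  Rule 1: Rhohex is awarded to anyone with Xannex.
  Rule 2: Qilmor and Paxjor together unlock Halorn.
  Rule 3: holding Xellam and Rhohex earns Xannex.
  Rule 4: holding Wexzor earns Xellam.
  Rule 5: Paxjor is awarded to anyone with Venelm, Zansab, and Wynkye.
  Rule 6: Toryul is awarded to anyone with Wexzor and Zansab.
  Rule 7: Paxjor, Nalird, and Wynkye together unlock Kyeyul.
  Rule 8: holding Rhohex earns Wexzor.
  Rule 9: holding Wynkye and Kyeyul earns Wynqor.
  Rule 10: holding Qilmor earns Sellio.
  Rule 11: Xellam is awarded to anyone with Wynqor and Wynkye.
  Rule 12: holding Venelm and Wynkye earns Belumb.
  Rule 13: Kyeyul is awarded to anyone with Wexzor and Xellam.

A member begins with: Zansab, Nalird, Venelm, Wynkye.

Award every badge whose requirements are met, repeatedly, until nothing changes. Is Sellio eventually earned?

No

Sellio would need Qilmor (Rule 10), but Qilmor is never earned.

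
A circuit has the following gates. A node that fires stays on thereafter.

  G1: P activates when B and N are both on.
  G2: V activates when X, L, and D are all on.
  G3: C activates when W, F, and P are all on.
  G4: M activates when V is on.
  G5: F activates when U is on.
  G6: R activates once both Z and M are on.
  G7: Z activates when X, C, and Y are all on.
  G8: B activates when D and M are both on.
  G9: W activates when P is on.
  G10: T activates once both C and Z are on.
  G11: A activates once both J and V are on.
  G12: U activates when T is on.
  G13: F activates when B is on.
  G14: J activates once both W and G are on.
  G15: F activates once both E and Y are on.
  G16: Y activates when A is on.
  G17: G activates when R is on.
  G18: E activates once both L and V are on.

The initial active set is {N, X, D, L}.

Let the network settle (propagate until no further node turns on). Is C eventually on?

Yes

G2: X, L, and D on → V on.
G4: V on → M on.
D and M are on, so B activates (G8).
G1: B and N on → P on.
G13: B on → F on.
P is on, so W activates (G9).
G3: W, F, and P on → C on.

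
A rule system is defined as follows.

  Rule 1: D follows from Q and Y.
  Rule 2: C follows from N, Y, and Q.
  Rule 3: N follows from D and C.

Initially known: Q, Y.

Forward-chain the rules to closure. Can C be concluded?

C would need N, Y, and Q (Rule 2), but N is never established.

No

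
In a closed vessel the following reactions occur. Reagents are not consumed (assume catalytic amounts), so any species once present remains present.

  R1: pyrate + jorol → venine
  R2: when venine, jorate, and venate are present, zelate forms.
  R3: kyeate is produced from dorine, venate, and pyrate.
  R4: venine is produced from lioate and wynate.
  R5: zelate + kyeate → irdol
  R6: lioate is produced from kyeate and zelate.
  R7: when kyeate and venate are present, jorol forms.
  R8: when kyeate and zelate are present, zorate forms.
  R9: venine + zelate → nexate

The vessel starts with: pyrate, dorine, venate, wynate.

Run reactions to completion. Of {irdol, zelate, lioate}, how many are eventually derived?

irdol would need zelate and kyeate (R5), but zelate never forms.
zelate would need venine, jorate, and venate (R2), but jorate never forms.
lioate would need kyeate and zelate (R6), but zelate never forms.
None of the 3 are reached.

0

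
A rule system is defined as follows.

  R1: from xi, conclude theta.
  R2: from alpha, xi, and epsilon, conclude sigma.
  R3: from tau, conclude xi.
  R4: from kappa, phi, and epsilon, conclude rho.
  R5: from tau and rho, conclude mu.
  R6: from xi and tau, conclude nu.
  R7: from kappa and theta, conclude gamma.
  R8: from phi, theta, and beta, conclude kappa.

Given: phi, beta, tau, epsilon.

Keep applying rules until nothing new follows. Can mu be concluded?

tau holds, so xi follows (R3).
xi holds, so theta follows (R1).
From phi, theta, and beta, R8 gives kappa.
kappa, phi, and epsilon hold, so rho follows (R4).
tau and rho hold, so mu follows (R5).

Yes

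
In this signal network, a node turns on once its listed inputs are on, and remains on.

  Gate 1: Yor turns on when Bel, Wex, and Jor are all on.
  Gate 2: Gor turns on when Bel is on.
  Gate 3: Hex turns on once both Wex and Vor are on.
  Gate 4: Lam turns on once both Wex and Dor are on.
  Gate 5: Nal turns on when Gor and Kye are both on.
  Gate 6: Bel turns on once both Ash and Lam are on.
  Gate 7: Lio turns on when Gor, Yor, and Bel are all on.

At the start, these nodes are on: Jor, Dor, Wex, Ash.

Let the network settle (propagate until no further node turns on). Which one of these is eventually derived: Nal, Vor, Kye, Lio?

Lio

Wex and Dor are on, so Lam turns on (Gate 4).
Ash and Lam are on, so Bel turns on (Gate 6).
Bel is on, so Gor turns on (Gate 2).
Bel, Wex, and Jor are on, so Yor turns on (Gate 1).
Gor, Yor, and Bel are on, so Lio turns on (Gate 7).
Nal would need Gor and Kye (Gate 5), but Kye never turns on. No rule produces Kye, and it is not given. No rule produces Vor, and it is not given.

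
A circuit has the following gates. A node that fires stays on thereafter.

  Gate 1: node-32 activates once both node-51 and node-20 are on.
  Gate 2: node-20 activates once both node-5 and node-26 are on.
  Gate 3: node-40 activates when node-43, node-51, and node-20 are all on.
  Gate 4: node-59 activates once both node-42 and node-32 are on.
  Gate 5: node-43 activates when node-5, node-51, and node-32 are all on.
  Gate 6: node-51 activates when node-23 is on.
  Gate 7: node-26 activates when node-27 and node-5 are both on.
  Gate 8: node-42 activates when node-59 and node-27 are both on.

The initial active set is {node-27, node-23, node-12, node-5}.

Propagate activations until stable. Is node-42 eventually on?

node-42 would need node-59 and node-27 (Gate 8), but node-59 never turns on.

No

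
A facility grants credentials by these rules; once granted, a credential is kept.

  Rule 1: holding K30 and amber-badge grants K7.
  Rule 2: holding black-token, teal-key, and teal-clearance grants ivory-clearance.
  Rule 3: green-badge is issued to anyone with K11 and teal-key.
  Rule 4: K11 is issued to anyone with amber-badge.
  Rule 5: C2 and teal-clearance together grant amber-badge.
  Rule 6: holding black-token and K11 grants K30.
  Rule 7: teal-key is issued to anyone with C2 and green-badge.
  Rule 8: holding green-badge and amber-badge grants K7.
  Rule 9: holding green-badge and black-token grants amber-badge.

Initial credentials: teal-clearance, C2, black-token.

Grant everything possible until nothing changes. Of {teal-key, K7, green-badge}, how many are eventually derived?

Holding C2 and teal-clearance grants amber-badge (Rule 5).
Holding amber-badge grants K11 (Rule 4).
Holding black-token and K11 grants K30 (Rule 6).
Holding K30 and amber-badge grants K7 (Rule 1).
teal-key would need C2 and green-badge (Rule 7), but green-badge is never granted.
K7: reached.
green-badge would need K11 and teal-key (Rule 3), but teal-key is never granted.
Reached: K7 — 1 of the 3.

1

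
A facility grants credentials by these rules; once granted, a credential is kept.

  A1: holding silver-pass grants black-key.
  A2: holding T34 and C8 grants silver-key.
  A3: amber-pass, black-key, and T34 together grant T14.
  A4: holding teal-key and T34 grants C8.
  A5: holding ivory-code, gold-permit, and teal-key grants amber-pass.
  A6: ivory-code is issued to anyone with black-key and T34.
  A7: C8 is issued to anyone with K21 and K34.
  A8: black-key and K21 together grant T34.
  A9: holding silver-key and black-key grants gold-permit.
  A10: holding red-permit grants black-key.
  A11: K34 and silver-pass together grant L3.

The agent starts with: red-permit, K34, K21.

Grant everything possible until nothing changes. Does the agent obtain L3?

L3 would need K34 and silver-pass (A11), but silver-pass is never granted.

No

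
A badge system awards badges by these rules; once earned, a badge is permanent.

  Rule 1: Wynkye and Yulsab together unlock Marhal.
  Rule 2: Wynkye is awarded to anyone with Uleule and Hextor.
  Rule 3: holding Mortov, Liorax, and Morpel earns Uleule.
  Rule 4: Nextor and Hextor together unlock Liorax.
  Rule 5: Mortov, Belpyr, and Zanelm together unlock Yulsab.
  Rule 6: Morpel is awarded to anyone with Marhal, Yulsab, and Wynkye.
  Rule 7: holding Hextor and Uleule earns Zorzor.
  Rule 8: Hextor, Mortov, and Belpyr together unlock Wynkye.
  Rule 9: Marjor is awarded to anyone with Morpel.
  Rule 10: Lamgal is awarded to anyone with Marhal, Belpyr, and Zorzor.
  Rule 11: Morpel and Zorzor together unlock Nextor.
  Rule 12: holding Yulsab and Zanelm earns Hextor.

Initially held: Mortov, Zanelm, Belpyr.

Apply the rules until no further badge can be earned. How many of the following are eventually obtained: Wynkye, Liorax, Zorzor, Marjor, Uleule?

2

With Mortov, Belpyr, and Zanelm, Yulsab is earned (Rule 5).
With Yulsab and Zanelm, Hextor is earned (Rule 12).
With Hextor, Mortov, and Belpyr, Wynkye is earned (Rule 8).
With Wynkye and Yulsab, Marhal is earned (Rule 1).
With Marhal, Yulsab, and Wynkye, Morpel is earned (Rule 6).
With Morpel, Marjor is earned (Rule 9).
Wynkye: reached.
Liorax would need Nextor and Hextor (Rule 4), but Nextor is never earned.
Zorzor would need Hextor and Uleule (Rule 7), but Uleule is never earned.
Marjor: reached.
Uleule would need Mortov, Liorax, and Morpel (Rule 3), but Liorax is never earned.
Reached: Wynkye and Marjor — 2 of the 5.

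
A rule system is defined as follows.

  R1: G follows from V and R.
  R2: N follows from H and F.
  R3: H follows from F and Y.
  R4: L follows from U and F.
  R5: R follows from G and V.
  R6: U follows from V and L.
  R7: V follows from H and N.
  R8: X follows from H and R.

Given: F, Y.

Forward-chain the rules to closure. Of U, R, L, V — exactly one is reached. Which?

V

From F and Y, R3 gives H.
H and F hold, so N follows (R2).
From H and N, R7 gives V.
R would need G and V (R5), but G is never established. L would need U and F (R4), but U is never established. U would need V and L (R6), but L is never established.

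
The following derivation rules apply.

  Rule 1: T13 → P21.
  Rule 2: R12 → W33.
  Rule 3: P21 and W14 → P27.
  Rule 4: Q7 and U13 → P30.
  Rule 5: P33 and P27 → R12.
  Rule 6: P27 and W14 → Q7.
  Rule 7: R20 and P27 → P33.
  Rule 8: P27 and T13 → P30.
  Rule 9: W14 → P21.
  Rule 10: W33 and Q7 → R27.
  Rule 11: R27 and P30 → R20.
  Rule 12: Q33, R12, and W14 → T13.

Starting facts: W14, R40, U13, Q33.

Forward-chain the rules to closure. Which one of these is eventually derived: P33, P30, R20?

P30

From W14, Rule 9 gives P21.
P21 and W14 hold, so P27 follows (Rule 3).
From P27 and W14, Rule 6 gives Q7.
Q7 and U13 hold, so P30 follows (Rule 4).
P33 would need R20 and P27 (Rule 7), but R20 is never established. R20 would need R27 and P30 (Rule 11), but R27 is never established.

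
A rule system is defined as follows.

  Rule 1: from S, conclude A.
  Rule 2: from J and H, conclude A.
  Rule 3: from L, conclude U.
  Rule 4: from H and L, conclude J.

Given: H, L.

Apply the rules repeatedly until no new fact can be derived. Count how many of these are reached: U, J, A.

From H and L, Rule 4 gives J.
From L, Rule 3 gives U.
From J and H, Rule 2 gives A.
U: reached.
J: reached.
A: reached.
All 3 are reached.

3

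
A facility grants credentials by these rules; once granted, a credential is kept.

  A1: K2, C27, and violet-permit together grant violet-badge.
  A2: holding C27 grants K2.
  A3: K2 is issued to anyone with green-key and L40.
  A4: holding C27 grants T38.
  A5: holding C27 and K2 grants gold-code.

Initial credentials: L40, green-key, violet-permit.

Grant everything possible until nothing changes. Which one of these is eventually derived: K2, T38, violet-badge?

Holding green-key and L40 grants K2 (A3).
violet-badge would need K2, C27, and violet-permit (A1), but C27 is never granted. T38 would need C27 (A4), but C27 is never granted.

K2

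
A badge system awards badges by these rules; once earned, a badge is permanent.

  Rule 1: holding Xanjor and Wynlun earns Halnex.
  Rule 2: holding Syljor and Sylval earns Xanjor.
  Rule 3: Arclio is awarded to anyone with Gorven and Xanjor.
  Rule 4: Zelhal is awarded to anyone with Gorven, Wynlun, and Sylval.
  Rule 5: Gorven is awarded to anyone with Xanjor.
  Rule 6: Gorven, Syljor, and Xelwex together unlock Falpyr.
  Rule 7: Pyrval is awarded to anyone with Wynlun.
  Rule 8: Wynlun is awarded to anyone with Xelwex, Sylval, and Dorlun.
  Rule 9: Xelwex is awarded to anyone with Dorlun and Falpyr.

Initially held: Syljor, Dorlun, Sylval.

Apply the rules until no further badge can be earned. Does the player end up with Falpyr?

Falpyr would need Gorven, Syljor, and Xelwex (Rule 6), but Xelwex is never earned.

No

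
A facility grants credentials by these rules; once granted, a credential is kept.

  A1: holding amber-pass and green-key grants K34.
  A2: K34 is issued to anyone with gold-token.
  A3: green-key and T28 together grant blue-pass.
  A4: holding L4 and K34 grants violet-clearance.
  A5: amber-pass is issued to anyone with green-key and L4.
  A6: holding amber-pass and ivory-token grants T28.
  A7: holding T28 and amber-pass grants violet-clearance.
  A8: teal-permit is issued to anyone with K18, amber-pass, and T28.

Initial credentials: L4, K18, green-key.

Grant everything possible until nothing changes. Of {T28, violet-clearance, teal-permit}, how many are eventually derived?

1

Holding green-key and L4 grants amber-pass (A5).
Holding amber-pass and green-key grants K34 (A1).
Holding L4 and K34 grants violet-clearance (A4).
T28 would need amber-pass and ivory-token (A6), but ivory-token is never granted.
violet-clearance: reached.
teal-permit would need K18, amber-pass, and T28 (A8), but T28 is never granted.
Reached: violet-clearance — 1 of the 3.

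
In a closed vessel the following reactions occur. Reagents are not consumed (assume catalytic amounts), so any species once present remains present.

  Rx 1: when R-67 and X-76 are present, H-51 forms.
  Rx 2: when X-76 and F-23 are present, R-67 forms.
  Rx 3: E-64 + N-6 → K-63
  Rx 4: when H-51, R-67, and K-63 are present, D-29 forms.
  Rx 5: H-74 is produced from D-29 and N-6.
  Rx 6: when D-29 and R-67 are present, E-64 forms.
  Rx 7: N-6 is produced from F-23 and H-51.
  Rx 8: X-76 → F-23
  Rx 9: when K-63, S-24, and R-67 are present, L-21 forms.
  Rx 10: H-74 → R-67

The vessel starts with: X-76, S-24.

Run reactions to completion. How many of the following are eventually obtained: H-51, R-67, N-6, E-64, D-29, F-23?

4

X-76 present → F-23 forms (Rx 8).
X-76 and F-23 present → R-67 forms (Rx 2).
R-67 and X-76 present → H-51 forms (Rx 1).
F-23 and H-51 present → N-6 forms (Rx 7).
H-51: reached.
R-67: reached.
N-6: reached.
E-64 would need D-29 and R-67 (Rx 6), but D-29 never forms.
D-29 would need H-51, R-67, and K-63 (Rx 4), but K-63 never forms.
F-23: reached.
Reached: H-51, R-67, N-6, and F-23 — 4 of the 6.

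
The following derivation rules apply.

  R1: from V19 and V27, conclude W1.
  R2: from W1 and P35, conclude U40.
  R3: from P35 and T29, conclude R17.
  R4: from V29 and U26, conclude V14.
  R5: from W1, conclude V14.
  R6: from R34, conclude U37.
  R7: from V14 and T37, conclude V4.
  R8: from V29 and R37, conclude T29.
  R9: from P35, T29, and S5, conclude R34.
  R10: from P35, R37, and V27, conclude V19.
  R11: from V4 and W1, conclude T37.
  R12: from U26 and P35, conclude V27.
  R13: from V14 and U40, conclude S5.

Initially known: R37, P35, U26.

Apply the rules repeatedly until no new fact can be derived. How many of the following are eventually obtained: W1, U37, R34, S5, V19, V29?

From U26 and P35, R12 gives V27.
P35, R37, and V27 hold, so V19 follows (R10).
From V19 and V27, R1 gives W1.
W1 holds, so V14 follows (R5).
From W1 and P35, R2 gives U40.
V14 and U40 hold, so S5 follows (R13).
W1: reached.
U37 would need R34 (R6), but R34 is never established.
R34 would need P35, T29, and S5 (R9), but T29 is never established.
S5: reached.
V19: reached.
No rule produces V29, and it is not given.
Reached: W1, S5, and V19 — 3 of the 6.

3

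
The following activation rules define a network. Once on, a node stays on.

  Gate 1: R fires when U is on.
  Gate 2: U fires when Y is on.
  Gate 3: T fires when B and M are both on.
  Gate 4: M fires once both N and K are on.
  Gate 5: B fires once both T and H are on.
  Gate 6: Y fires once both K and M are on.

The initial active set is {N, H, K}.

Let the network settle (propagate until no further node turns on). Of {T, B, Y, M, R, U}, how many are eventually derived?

Gate 4: N and K on → M on.
Gate 6: K and M on → Y on.
Y is on, so U fires (Gate 2).
Gate 1: U on → R on.
T would need B and M (Gate 3), but B never turns on.
B would need T and H (Gate 5), but T never turns on.
Y: reached.
M: reached.
R: reached.
U: reached.
Reached: Y, M, R, and U — 4 of the 6.

4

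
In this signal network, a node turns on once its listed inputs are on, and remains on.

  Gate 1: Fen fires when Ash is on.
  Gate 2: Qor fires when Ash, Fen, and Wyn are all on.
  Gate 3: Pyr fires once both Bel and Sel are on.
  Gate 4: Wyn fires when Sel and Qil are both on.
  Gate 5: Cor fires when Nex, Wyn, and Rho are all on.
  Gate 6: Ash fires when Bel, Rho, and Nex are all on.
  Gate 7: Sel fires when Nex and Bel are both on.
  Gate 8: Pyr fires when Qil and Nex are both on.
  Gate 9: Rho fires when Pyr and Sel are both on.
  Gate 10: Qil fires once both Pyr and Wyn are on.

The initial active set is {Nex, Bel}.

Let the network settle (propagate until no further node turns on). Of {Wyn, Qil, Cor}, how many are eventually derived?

Wyn would need Sel and Qil (Gate 4), but Qil never turns on.
Qil would need Pyr and Wyn (Gate 10), but Wyn never turns on.
Cor would need Nex, Wyn, and Rho (Gate 5), but Wyn never turns on.
None of the 3 are reached.

0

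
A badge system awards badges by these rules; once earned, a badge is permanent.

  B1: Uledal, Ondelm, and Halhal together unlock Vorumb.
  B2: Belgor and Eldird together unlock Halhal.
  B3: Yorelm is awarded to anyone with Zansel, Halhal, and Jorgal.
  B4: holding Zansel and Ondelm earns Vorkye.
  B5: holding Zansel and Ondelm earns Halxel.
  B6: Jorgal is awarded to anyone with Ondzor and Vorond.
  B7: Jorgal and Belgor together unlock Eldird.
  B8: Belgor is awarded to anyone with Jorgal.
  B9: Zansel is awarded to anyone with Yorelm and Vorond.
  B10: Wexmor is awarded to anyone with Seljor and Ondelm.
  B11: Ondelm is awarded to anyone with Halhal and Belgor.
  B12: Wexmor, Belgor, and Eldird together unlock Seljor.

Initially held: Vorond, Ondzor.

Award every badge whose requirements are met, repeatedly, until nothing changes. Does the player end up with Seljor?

No

Seljor would need Wexmor, Belgor, and Eldird (B12), but Wexmor is never earned.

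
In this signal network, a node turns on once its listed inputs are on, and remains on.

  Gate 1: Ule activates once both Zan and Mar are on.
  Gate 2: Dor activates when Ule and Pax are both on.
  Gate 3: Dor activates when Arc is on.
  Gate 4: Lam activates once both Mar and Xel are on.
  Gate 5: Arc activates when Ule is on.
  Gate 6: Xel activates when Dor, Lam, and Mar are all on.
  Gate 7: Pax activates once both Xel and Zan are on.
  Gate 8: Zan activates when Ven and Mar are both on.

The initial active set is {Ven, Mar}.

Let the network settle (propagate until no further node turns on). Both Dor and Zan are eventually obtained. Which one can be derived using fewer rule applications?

Zan

Zan: Gate 8: Ven and Mar on → Zan on. [1 rule application]
Dor: Gate 8: Ven and Mar on → Zan on. Gate 1: Zan and Mar on → Ule on. Ule is on, so Arc activates (Gate 5). Gate 3: Arc on → Dor on. [4 rule applications]
Zan needs fewer.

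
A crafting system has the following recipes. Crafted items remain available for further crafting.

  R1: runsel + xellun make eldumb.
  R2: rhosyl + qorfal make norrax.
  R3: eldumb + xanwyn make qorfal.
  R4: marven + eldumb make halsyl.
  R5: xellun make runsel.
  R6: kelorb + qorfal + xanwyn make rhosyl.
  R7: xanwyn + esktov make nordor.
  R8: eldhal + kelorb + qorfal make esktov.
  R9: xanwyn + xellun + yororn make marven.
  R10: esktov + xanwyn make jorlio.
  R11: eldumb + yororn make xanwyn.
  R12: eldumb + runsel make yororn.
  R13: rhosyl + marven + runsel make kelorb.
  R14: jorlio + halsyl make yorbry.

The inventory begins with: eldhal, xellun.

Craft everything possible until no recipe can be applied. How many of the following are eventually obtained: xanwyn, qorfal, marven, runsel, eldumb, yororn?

Using R5, xellun makes runsel.
runsel + xellun → eldumb (R1).
Using R12, eldumb and runsel make yororn.
eldumb + yororn → xanwyn (R11).
Using R9, xanwyn, xellun, and yororn make marven.
eldumb + xanwyn → qorfal (R3).
xanwyn: reached.
qorfal: reached.
marven: reached.
runsel: reached.
eldumb: reached.
yororn: reached.
All 6 are reached.

6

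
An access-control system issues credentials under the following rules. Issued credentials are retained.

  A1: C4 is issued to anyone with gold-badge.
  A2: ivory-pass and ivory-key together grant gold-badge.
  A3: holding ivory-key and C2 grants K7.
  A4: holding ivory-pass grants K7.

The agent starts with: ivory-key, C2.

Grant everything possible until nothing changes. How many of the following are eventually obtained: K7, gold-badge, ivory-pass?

Holding ivory-key and C2 grants K7 (A3).
K7: reached.
gold-badge would need ivory-pass and ivory-key (A2), but ivory-pass is never granted.
No rule produces ivory-pass, and it is not given.
Reached: K7 — 1 of the 3.

1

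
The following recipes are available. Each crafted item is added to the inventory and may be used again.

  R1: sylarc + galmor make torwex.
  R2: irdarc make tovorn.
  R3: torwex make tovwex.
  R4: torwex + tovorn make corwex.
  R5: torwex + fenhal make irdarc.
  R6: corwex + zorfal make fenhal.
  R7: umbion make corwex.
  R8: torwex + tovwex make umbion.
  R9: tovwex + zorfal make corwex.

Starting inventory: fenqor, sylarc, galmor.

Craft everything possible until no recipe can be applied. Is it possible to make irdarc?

No

irdarc would need torwex and fenhal (R5), but fenhal is never obtained.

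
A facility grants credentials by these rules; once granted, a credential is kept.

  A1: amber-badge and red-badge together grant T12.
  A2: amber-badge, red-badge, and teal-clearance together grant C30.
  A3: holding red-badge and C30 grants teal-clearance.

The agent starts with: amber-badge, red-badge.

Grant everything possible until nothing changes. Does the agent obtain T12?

Holding amber-badge and red-badge grants T12 (A1).

Yes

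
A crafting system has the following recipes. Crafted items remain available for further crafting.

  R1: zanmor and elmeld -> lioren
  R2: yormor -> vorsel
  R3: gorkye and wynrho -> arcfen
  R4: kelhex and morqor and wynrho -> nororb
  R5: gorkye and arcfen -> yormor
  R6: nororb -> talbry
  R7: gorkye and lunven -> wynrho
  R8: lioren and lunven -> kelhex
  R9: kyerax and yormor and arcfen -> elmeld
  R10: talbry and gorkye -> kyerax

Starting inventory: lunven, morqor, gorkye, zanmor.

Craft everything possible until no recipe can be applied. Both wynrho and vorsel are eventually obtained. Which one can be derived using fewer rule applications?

wynrho: gorkye and lunven -> wynrho (R7). [1 rule application]
vorsel: Using R7, gorkye and lunven make wynrho. gorkye and wynrho -> arcfen (R3). gorkye and arcfen -> yormor (R5). yormor -> vorsel (R2). [4 rule applications]
wynrho needs fewer.

wynrho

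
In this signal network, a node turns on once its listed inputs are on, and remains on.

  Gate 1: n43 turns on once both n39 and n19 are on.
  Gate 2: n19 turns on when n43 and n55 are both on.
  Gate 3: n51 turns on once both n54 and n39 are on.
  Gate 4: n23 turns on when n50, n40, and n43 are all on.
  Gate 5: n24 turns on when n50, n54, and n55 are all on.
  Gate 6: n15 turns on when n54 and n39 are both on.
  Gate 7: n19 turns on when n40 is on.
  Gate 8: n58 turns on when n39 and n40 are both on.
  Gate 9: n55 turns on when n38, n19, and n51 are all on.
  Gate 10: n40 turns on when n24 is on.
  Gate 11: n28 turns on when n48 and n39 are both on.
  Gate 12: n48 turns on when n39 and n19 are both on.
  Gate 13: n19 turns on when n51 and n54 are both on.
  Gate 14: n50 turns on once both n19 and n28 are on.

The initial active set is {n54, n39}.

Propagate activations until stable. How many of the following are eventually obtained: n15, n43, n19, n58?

3

Gate 3: n54 and n39 on → n51 on.
Gate 6: n54 and n39 on → n15 on.
n51 and n54 are on, so n19 turns on (Gate 13).
Gate 1: n39 and n19 on → n43 on.
n15: reached.
n43: reached.
n19: reached.
n58 would need n39 and n40 (Gate 8), but n40 never turns on.
Reached: n15, n43, and n19 — 3 of the 4.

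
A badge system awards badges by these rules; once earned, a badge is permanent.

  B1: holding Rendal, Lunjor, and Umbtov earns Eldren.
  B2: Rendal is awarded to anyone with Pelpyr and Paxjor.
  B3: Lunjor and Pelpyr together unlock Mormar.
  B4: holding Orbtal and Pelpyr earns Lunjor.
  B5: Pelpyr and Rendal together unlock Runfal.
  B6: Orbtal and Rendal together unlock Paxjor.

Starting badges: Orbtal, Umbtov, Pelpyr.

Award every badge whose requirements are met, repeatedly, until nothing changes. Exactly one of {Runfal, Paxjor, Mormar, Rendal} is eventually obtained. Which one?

Mormar

With Orbtal and Pelpyr, Lunjor is earned (B4).
With Lunjor and Pelpyr, Mormar is earned (B3).
Paxjor would need Orbtal and Rendal (B6), but Rendal is never earned. Rendal would need Pelpyr and Paxjor (B2), but Paxjor is never earned. Runfal would need Pelpyr and Rendal (B5), but Rendal is never earned.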